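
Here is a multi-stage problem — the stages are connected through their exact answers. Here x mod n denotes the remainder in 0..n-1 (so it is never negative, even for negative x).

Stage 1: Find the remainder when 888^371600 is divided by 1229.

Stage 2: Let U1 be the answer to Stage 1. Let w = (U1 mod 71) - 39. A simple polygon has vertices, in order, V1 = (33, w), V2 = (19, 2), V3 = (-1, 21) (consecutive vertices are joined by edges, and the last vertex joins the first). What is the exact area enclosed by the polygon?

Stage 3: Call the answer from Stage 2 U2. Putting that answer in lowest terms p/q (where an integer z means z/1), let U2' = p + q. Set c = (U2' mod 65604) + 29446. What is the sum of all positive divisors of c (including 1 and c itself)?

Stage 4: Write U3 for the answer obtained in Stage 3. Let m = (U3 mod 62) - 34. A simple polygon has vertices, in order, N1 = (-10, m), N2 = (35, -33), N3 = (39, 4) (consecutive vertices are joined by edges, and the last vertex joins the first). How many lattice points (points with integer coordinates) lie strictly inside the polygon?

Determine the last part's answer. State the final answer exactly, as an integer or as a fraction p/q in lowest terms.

Stage 1: squarings mod 1229: 888^1=888, 888^2=755, 888^4=998, 888^8=514, 888^16=1190, 888^32=292, 888^64=463, 888^128=523, 888^256=691, 888^512=629, 888^1024=1132, 888^2048=806, 888^4096=724, 888^8192=622, 888^16384=978, 888^32768=322, 888^65536=448, 888^131072=377, 888^262144=794; 888^371600 = 888^16 * 888^128 * 888^256 * 888^512 * 888^2048 * 888^8192 * 888^32768 * 888^65536 * 888^262144 = 873 (mod 1229); answer 873
Stage 2: U1 = 873; w = -18; cross terms: (33*2 - 19*-18)=408, (19*21 - -1*2)=401, (-1*-18 - 33*21)=-675; twice the area = |134| = 134; area = 67; answer 67
Stage 3: U2 = 67; threaded value p + q = 68; c = 29514; 29514 = 2 * 3 * 4919; sigma = (1 + 2) * (1 + 3) * (1 + 4919) = 3 * 4 * 4920 = 59040; answer 59040
Stage 4: U3 = 59040; m = -18; cross terms: (-10*-33 - 35*-18)=960, (35*4 - 39*-33)=1427, (39*-18 - -10*4)=-662; twice the area = |1725| = 1725; area = 1725/2; boundary points = 15 + 1 + 1 = 17; strictly interior points = area - boundary/2 + 1 = 855; answer 855

855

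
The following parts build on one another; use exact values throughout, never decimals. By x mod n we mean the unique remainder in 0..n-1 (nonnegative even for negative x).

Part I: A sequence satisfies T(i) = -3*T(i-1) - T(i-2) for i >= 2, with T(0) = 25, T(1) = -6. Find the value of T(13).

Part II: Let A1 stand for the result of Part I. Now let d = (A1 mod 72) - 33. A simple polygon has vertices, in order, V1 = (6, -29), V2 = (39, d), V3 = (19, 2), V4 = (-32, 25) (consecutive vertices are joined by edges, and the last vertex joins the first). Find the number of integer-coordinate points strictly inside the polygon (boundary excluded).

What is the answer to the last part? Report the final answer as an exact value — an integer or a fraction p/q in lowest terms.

1047

Part I: T(2) = -3*(-6) - 1*(25) = -7; iterating: T(2)=-7, T(3)=27, T(4)=-74, T(5)=195, T(6)=-511, T(7)=1338, T(8)=-3503, T(9)=9171, T(10)=-24010, T(11)=62859, T(12)=-164567, T(13)=430842; answer 430842
Part II: A1 = 430842; d = 33; cross terms: (6*33 - 39*-29)=1329, (39*2 - 19*33)=-549, (19*25 - -32*2)=539, (-32*-29 - 6*25)=778; twice the area = |2097| = 2097; area = 2097/2; boundary points = 1 + 1 + 1 + 2 = 5; strictly interior points = area - boundary/2 + 1 = 1047; answer 1047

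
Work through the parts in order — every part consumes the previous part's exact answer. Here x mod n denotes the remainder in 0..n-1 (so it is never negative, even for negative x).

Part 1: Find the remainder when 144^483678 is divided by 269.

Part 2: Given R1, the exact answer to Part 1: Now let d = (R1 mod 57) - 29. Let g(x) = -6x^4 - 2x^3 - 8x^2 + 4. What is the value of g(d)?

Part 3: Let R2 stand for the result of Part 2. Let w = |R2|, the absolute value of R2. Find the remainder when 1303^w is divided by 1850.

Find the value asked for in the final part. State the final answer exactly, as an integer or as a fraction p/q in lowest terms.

Part 1: squarings mod 269: 144^1=144, 144^2=23, 144^4=260, 144^8=81, 144^16=105, 144^32=265, 144^64=16, 144^128=256, 144^256=169, 144^512=47, 144^1024=57, 144^2048=21, 144^4096=172, 144^8192=263, 144^16384=36, 144^32768=220, 144^65536=249, 144^131072=131, 144^262144=214; 144^483678 = 144^2 * 144^4 * 144^8 * 144^16 * 144^64 * 144^256 * 144^8192 * 144^16384 * 144^65536 * 144^131072 * 144^262144 = 220 (mod 269); answer 220
Part 2: R1 = 220; d = 20; -6*(20)^4 - 2*(20)^3 - 8*(20)^2 + 4 = (-960000) + (-16000) + (-3200) + (4) = -979196; answer -979196
Part 3: R2 = -979196; w = 979196; squarings mod 1850: 1303^1=1303, 1303^2=1359, 1303^4=581, 1303^8=861, 1303^16=1321, 1303^32=491, 1303^64=581, 1303^128=861, 1303^256=1321, 1303^512=491, 1303^1024=581, 1303^2048=861, 1303^4096=1321, 1303^8192=491, 1303^16384=581, 1303^32768=861, 1303^65536=1321, 1303^131072=491, 1303^262144=581, 1303^524288=861; 1303^979196 = 1303^4 * 1303^8 * 1303^16 * 1303^32 * 1303^64 * 1303^128 * 1303^4096 * 1303^8192 * 1303^16384 * 1303^32768 * 1303^131072 * 1303^262144 * 1303^524288 = 121 (mod 1850); answer 121

121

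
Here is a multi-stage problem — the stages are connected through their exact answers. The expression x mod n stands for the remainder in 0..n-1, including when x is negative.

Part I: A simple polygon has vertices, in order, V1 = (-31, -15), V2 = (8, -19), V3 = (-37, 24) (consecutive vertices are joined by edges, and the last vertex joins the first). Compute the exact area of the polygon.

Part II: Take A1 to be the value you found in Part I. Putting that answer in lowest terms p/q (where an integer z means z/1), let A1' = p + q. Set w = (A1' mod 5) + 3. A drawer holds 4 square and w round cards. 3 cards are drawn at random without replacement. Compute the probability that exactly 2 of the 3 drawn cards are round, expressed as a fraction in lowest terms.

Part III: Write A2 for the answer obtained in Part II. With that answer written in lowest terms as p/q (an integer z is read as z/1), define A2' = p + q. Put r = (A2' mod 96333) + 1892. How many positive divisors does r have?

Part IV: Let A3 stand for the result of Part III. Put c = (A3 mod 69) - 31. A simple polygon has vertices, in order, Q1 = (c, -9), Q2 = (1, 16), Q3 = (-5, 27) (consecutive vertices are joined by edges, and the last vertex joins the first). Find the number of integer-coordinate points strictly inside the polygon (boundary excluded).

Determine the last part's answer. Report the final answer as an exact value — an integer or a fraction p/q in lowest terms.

Part I: cross terms: (-31*-19 - 8*-15)=709, (8*24 - -37*-19)=-511, (-37*-15 - -31*24)=1299; twice the area = |1497| = 1497; area = 1497/2; answer 1497/2
Part II: A1 = 1497/2; threaded value p + q = 1499; w = 7; total draws C(11,3) = 165; favorable C(7,2)*C(4,1) = 84; P = 28/55; answer 28/55
Part III: A2 = 28/55; threaded value p + q = 83; r = 1975; 1975 = 5^2 * 79; number of divisors = (2+1) * (1+1) = 6; answer 6
Part IV: A3 = 6; c = -25; cross terms: (-25*16 - 1*-9)=-391, (1*27 - -5*16)=107, (-5*-9 - -25*27)=720; twice the area = |436| = 436; area = 218; boundary points = 1 + 1 + 4 = 6; strictly interior points = area - boundary/2 + 1 = 216; answer 216

216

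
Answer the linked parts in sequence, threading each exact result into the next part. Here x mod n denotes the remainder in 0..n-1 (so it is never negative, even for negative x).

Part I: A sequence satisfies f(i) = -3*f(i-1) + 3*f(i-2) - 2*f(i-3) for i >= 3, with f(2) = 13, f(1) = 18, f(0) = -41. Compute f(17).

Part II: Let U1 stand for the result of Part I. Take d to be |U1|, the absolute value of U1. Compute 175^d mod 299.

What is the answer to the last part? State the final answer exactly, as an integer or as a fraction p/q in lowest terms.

Part I: f(3) = -3*(13) + 3*(18) - 2*(-41) = 97; iterating: f(3)=97, f(4)=-288, f(5)=1129, f(6)=-4445, f(7)=17298, f(8)=-67487, f(9)=263245, f(10)=-1026792, f(11)=4005085, f(12)=-15622121, f(13)=60935202, f(14)=-237682139, f(15)=927096265, f(16)=-3616205616, f(17)=14105269921; answer 14105269921
Part II: U1 = 14105269921; d = 14105269921; squarings mod 299: 175^1=175, 175^2=127, 175^4=282, 175^8=289, 175^16=100, 175^32=133, 175^64=48, 175^128=211, 175^256=269, 175^512=3, 175^1024=9, 175^2048=81, 175^4096=282, 175^8192=289, 175^16384=100, 175^32768=133, 175^65536=48, 175^131072=211, 175^262144=269, 175^524288=3, 175^1048576=9, 175^2097152=81, 175^4194304=282, 175^8388608=289, 175^16777216=100, 175^33554432=133, 175^67108864=48, 175^134217728=211, 175^268435456=269, 175^536870912=3, 175^1073741824=9, 175^2147483648=81, 175^4294967296=282, 175^8589934592=289; 175^14105269921 = 175^1 * 175^32 * 175^128 * 175^512 * 175^1024 * 175^4096 * 175^16384 * 175^65536 * 175^262144 * 175^524288 * 175^1048576 * 175^2097152 * 175^8388608 * 175^134217728 * 175^1073741824 * 175^4294967296 * 175^8589934592 = 227 (mod 299); answer 227

227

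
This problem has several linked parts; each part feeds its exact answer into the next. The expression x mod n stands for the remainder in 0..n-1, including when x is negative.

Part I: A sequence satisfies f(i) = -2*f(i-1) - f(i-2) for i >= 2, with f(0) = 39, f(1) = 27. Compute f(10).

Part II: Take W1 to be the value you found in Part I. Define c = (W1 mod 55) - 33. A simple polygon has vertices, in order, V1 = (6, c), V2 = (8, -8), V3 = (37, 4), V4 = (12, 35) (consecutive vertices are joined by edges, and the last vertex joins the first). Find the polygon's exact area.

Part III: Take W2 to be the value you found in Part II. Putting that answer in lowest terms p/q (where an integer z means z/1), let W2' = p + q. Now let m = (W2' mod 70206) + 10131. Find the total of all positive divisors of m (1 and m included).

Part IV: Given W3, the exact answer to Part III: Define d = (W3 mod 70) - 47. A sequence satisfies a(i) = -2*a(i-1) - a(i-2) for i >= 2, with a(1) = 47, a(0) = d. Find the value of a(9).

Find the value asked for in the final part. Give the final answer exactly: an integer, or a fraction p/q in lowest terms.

559

Part I: f(2) = -2*(27) - 1*(39) = -93; iterating: f(2)=-93, f(3)=159, f(4)=-225, f(5)=291, f(6)=-357, f(7)=423, f(8)=-489, f(9)=555, f(10)=-621; answer -621
Part II: W1 = -621; c = 6; cross terms: (6*-8 - 8*6)=-96, (8*4 - 37*-8)=328, (37*35 - 12*4)=1247, (12*6 - 6*35)=-138; twice the area = |1341| = 1341; area = 1341/2; answer 1341/2
Part III: W2 = 1341/2; threaded value p + q = 1343; m = 11474; 11474 = 2 * 5737; sigma = (1 + 2) * (1 + 5737) = 3 * 5738 = 17214; answer 17214
Part IV: W3 = 17214; d = 17; a(2) = -2*(47) - 1*(17) = -111; iterating: a(2)=-111, a(3)=175, a(4)=-239, a(5)=303, a(6)=-367, a(7)=431, a(8)=-495, a(9)=559; answer 559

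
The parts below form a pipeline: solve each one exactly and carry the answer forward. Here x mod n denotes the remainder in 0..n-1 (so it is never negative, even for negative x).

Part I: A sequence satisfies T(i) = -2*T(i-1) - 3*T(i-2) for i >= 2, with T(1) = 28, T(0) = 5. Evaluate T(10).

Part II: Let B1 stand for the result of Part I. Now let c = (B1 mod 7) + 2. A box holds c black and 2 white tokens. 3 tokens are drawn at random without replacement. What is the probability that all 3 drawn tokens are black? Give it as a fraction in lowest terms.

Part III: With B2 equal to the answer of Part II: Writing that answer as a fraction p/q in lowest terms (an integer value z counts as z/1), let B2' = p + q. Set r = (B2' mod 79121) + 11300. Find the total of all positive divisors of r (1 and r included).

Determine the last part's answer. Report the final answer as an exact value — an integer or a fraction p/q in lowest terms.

Part I: T(2) = -2*(28) - 3*(5) = -71; iterating: T(2)=-71, T(3)=58, T(4)=97, T(5)=-368, T(6)=445, T(7)=214, T(8)=-1763, T(9)=2884, T(10)=-479; answer -479
Part II: B1 = -479; c = 6; total draws C(8,3) = 56; favorable C(6,3) = 20; P = 5/14; answer 5/14
Part III: B2 = 5/14; threaded value p + q = 19; r = 11319; 11319 = 3 * 7^3 * 11; sigma = (1 + 3) * (1 + 7 + 49 + 343) * (1 + 11) = 4 * 400 * 12 = 19200; answer 19200

19200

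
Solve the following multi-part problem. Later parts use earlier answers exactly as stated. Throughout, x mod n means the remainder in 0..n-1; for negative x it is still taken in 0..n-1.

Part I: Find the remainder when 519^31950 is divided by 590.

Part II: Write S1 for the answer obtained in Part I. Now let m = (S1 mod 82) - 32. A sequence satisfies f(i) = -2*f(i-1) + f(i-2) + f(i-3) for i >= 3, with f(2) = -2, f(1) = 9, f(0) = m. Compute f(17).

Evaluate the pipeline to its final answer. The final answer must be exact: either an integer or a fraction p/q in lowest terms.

1022228

Part I: squarings mod 590: 519^1=519, 519^2=321, 519^4=381, 519^8=21, 519^16=441, 519^32=371, 519^64=171, 519^128=331, 519^256=411, 519^512=181, 519^1024=311, 519^2048=551, 519^4096=341, 519^8192=51, 519^16384=241; 519^31950 = 519^2 * 519^4 * 519^8 * 519^64 * 519^128 * 519^1024 * 519^2048 * 519^4096 * 519^8192 * 519^16384 = 281 (mod 590); answer 281
Part II: S1 = 281; m = 3; f(3) = -2*(-2) + 1*(9) + 1*(3) = 16; iterating: f(3)=16, f(4)=-25, f(5)=64, f(6)=-137, f(7)=313, f(8)=-699, f(9)=1574, f(10)=-3534, f(11)=7943, f(12)=-17846, f(13)=40101, f(14)=-90105, f(15)=202465, f(16)=-454934, f(17)=1022228; answer 1022228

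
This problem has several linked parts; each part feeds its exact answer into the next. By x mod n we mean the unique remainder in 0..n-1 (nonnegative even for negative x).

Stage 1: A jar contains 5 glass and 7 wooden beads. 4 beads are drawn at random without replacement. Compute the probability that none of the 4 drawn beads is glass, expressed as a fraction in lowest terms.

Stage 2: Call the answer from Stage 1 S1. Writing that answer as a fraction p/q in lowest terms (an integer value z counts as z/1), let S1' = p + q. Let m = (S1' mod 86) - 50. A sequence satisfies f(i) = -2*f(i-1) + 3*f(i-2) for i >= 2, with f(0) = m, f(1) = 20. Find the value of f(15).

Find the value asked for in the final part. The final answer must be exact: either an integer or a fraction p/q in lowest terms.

Stage 1: total draws C(12,4) = 495; favorable C(7,4) = 35; P = 7/99; answer 7/99
Stage 2: S1 = 7/99; threaded value p + q = 106; m = -30; f(2) = -2*(20) + 3*(-30) = -130; iterating: f(2)=-130, f(3)=320, f(4)=-1030, f(5)=3020, f(6)=-9130, f(7)=27320, f(8)=-82030, f(9)=246020, f(10)=-738130, f(11)=2214320, f(12)=-6643030, f(13)=19929020, f(14)=-59787130, f(15)=179361320; answer 179361320

179361320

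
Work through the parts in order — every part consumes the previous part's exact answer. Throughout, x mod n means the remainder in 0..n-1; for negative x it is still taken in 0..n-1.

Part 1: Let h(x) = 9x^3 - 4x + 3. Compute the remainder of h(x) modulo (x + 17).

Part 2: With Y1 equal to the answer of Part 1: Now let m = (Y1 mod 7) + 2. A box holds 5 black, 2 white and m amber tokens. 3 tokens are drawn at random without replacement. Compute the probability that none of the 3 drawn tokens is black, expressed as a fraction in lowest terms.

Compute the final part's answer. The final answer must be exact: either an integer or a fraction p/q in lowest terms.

Part 1: remainder = value at the root: 9*(-17)^3 - 4*(-17)^1 + 3 = (-44217) + (68) + (3) = -44146; answer -44146
Part 2: Y1 = -44146; m = 5; total draws C(12,3) = 220; favorable C(7,3) = 35; P = 7/44; answer 7/44

7/44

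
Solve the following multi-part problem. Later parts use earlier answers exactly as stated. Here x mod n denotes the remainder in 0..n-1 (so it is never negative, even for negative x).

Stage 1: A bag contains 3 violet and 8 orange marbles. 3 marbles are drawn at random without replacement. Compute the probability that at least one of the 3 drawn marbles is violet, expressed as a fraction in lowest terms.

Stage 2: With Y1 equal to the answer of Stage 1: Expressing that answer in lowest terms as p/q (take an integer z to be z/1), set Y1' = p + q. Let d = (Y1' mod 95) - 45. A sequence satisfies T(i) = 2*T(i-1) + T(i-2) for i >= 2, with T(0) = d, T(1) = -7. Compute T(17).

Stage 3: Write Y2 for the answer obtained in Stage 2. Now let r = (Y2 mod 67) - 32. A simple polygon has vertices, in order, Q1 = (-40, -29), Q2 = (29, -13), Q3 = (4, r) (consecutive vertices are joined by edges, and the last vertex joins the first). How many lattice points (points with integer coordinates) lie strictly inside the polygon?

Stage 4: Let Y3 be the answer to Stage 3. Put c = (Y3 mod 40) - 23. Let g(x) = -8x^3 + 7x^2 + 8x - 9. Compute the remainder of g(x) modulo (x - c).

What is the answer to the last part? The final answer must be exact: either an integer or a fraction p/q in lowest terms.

Stage 1: total draws C(11,3) = 165; complement C(8,3) = 56; favorable 165 - 56 = 109; P = 109/165; answer 109/165
Stage 2: Y1 = 109/165; threaded value p + q = 274; d = 39; T(2) = 2*(-7) + 1*(39) = 25; iterating: T(2)=25, T(3)=43, T(4)=111, T(5)=265, T(6)=641, T(7)=1547, T(8)=3735, T(9)=9017, T(10)=21769, T(11)=52555, T(12)=126879, T(13)=306313, T(14)=739505, T(15)=1785323, T(16)=4310151, T(17)=10405625; answer 10405625
Stage 3: Y2 = 10405625; r = 24; cross terms: (-40*-13 - 29*-29)=1361, (29*24 - 4*-13)=748, (4*-29 - -40*24)=844; twice the area = |2953| = 2953; area = 2953/2; boundary points = 1 + 1 + 1 = 3; strictly interior points = area - boundary/2 + 1 = 1476; answer 1476
Stage 4: Y3 = 1476; c = 13; remainder = value at the root: -8*(13)^3 + 7*(13)^2 + 8*(13)^1 - 9 = (-17576) + (1183) + (104) + (-9) = -16298; answer -16298

-16298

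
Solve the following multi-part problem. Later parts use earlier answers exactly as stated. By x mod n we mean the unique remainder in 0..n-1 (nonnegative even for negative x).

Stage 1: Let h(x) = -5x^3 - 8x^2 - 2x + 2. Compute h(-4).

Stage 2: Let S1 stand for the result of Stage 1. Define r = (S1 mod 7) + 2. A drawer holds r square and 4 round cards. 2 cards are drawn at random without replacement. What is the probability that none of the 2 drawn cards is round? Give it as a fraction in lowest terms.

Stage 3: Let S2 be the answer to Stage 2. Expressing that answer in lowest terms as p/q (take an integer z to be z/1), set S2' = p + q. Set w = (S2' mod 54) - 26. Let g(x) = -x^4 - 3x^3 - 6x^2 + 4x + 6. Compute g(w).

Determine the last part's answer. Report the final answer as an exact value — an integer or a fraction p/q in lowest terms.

Stage 1: -5*(-4)^3 - 8*(-4)^2 - 2*(-4)^1 + 2 = (320) + (-128) + (8) + (2) = 202; answer 202
Stage 2: S1 = 202; r = 8; total draws C(12,2) = 66; favorable C(8,2) = 28; P = 14/33; answer 14/33
Stage 3: S2 = 14/33; threaded value p + q = 47; w = 21; -1*(21)^4 - 3*(21)^3 - 6*(21)^2 + 4*(21)^1 + 6 = (-194481) + (-27783) + (-2646) + (84) + (6) = -224820; answer -224820

-224820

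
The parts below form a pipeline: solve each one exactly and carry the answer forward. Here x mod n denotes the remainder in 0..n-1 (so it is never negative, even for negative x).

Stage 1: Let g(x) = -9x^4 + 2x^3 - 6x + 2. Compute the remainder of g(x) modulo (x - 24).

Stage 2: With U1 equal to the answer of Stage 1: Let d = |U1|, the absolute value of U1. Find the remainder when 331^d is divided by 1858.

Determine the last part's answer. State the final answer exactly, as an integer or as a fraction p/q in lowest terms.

1665

Stage 1: remainder = value at the root: -9*(24)^4 + 2*(24)^3 - 6*(24)^1 + 2 = (-2985984) + (27648) + (-144) + (2) = -2958478; answer -2958478
Stage 2: U1 = -2958478; d = 2958478; squarings mod 1858: 331^1=331, 331^2=1797, 331^4=5, 331^8=25, 331^16=625, 331^32=445, 331^64=1077, 331^128=537, 331^256=379, 331^512=575, 331^1024=1759, 331^2048=511, 331^4096=1001, 331^8192=539, 331^16384=673, 331^32768=1435, 331^65536=561, 331^131072=719, 331^262144=437, 331^524288=1453, 331^1048576=521, 331^2097152=173; 331^2958478 = 331^2 * 331^4 * 331^8 * 331^128 * 331^1024 * 331^8192 * 331^65536 * 331^262144 * 331^524288 * 331^2097152 = 1665 (mod 1858); answer 1665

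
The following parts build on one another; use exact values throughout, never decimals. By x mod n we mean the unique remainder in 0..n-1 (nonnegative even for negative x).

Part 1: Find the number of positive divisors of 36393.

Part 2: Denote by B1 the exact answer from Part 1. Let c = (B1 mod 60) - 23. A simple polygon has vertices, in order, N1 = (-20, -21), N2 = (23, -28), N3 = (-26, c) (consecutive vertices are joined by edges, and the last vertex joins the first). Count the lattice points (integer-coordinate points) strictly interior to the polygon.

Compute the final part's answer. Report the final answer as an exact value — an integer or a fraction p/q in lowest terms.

105

Part 1: 36393 = 3 * 7 * 1733; number of divisors = (1+1) * (1+1) * (1+1) = 8; answer 8
Part 2: B1 = 8; c = -15; cross terms: (-20*-28 - 23*-21)=1043, (23*-15 - -26*-28)=-1073, (-26*-21 - -20*-15)=246; twice the area = |216| = 216; area = 108; boundary points = 1 + 1 + 6 = 8; strictly interior points = area - boundary/2 + 1 = 105; answer 105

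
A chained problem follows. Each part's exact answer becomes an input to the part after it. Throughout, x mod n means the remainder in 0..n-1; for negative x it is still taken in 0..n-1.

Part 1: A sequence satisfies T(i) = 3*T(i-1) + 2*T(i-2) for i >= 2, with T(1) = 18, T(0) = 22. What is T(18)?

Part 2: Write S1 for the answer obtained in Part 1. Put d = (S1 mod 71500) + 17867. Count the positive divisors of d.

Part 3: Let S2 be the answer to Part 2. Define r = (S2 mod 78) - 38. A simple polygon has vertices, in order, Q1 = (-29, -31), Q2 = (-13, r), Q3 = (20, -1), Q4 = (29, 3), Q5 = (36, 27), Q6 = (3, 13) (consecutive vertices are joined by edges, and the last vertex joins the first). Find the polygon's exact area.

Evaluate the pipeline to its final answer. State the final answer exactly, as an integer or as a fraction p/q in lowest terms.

Part 1: T(2) = 3*(18) + 2*(22) = 98; iterating: T(2)=98, T(3)=330, T(4)=1186, T(5)=4218, T(6)=15026, T(7)=53514, T(8)=190594, T(9)=678810, T(10)=2417618, T(11)=8610474, T(12)=30666658, T(13)=109220922, T(14)=388996082, T(15)=1385430090, T(16)=4934282434, T(17)=17573707482, T(18)=62589687314; answer 62589687314
Part 2: S1 = 62589687314; d = 35181; 35181 = 3^3 * 1303; number of divisors = (3+1) * (1+1) = 8; answer 8
Part 3: S2 = 8; r = -30; cross terms: (-29*-30 - -13*-31)=467, (-13*-1 - 20*-30)=613, (20*3 - 29*-1)=89, (29*27 - 36*3)=675, (36*13 - 3*27)=387, (3*-31 - -29*13)=284; twice the area = |2515| = 2515; area = 2515/2; answer 2515/2

2515/2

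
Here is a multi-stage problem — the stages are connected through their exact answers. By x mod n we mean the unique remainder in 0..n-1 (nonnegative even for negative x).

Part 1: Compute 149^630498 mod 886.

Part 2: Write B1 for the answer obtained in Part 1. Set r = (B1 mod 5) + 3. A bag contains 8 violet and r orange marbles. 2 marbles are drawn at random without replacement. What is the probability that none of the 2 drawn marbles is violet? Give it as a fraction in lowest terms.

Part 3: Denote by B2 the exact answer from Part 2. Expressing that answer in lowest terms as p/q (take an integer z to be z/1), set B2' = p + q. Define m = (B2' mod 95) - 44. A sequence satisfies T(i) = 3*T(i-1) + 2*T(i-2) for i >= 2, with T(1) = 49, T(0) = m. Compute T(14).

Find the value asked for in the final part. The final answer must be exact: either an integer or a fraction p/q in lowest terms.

728697235

Part 1: squarings mod 886: 149^1=149, 149^2=51, 149^4=829, 149^8=591, 149^16=197, 149^32=711, 149^64=501, 149^128=263, 149^256=61, 149^512=177, 149^1024=319, 149^2048=757, 149^4096=693, 149^8192=37, 149^16384=483, 149^32768=271, 149^65536=789, 149^131072=549, 149^262144=161, 149^524288=227; 149^630498 = 149^2 * 149^32 * 149^64 * 149^128 * 149^512 * 149^1024 * 149^2048 * 149^4096 * 149^32768 * 149^65536 * 149^524288 = 455 (mod 886); answer 455
Part 2: B1 = 455; r = 3; total draws C(11,2) = 55; favorable C(3,2) = 3; P = 3/55; answer 3/55
Part 3: B2 = 3/55; threaded value p + q = 58; m = 14; T(2) = 3*(49) + 2*(14) = 175; iterating: T(2)=175, T(3)=623, T(4)=2219, T(5)=7903, T(6)=28147, T(7)=100247, T(8)=357035, T(9)=1271599, T(10)=4528867, T(11)=16129799, T(12)=57447131, T(13)=204600991, T(14)=728697235; answer 728697235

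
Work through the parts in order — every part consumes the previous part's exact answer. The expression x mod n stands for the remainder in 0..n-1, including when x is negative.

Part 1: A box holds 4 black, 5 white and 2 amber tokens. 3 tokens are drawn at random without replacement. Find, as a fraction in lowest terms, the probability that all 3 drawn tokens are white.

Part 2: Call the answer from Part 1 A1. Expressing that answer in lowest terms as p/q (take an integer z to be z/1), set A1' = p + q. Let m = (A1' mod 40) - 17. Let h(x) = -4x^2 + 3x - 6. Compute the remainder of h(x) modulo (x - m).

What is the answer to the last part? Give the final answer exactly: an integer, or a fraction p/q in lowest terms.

-1248

Part 1: total draws C(11,3) = 165; favorable C(5,3) = 10; P = 2/33; answer 2/33
Part 2: A1 = 2/33; threaded value p + q = 35; m = 18; remainder = value at the root: -4*(18)^2 + 3*(18)^1 - 6 = (-1296) + (54) + (-6) = -1248; answer -1248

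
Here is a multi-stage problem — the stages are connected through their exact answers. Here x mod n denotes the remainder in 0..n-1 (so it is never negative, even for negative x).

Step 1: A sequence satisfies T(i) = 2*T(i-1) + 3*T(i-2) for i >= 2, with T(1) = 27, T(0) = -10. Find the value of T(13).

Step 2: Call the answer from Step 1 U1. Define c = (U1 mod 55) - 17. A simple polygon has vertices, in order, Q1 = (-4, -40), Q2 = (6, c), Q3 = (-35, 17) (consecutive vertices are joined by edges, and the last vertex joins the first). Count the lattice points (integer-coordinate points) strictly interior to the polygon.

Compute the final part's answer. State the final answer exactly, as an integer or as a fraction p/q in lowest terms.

Step 1: T(2) = 2*(27) + 3*(-10) = 24; iterating: T(2)=24, T(3)=129, T(4)=330, T(5)=1047, T(6)=3084, T(7)=9309, T(8)=27870, T(9)=83667, T(10)=250944, T(11)=752889, T(12)=2258610, T(13)=6775887; answer 6775887
Step 2: U1 = 6775887; c = 35; cross terms: (-4*35 - 6*-40)=100, (6*17 - -35*35)=1327, (-35*-40 - -4*17)=1468; twice the area = |2895| = 2895; area = 2895/2; boundary points = 5 + 1 + 1 = 7; strictly interior points = area - boundary/2 + 1 = 1445; answer 1445

1445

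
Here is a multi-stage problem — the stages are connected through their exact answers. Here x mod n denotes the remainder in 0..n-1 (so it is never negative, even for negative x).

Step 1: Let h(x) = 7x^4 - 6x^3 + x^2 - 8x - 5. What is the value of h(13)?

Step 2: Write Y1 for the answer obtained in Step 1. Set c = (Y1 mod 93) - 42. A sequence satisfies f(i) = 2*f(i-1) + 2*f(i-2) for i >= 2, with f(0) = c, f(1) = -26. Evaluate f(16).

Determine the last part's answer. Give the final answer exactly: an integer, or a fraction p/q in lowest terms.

Step 1: 7*(13)^4 - 6*(13)^3 + 1*(13)^2 - 8*(13)^1 - 5 = (199927) + (-13182) + (169) + (-104) + (-5) = 186805; answer 186805
Step 2: Y1 = 186805; c = 19; f(2) = 2*(-26) + 2*(19) = -14; iterating: f(2)=-14, f(3)=-80, f(4)=-188, f(5)=-536, f(6)=-1448, f(7)=-3968, f(8)=-10832, f(9)=-29600, f(10)=-80864, f(11)=-220928, f(12)=-603584, f(13)=-1649024, f(14)=-4505216, f(15)=-12308480, f(16)=-33627392; answer -33627392

-33627392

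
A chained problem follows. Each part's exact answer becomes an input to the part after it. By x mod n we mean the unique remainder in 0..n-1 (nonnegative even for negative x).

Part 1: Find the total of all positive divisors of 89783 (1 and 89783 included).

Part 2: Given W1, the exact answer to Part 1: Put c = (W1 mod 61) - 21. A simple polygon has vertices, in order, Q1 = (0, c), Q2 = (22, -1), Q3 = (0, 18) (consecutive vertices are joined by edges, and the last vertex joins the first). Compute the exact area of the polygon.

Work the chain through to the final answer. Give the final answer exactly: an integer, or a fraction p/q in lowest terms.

154

Part 1: 89783 is prime, so its only divisors are 1 and 89783; sigma = 1 + 89783 = 89784; answer 89784
Part 2: W1 = 89784; c = 32; cross terms: (0*-1 - 22*32)=-704, (22*18 - 0*-1)=396, (0*32 - 0*18)=0; twice the area = |-308| = 308; area = 154; answer 154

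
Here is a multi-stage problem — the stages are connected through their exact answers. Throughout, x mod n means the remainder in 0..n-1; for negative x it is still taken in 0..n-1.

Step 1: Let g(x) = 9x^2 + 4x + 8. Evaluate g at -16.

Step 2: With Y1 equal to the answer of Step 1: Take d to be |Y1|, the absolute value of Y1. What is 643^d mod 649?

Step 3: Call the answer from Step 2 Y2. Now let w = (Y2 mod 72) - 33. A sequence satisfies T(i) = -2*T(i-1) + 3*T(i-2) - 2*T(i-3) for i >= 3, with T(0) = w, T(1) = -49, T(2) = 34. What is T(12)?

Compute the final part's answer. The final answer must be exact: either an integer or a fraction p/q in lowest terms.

5754498

Step 1: 9*(-16)^2 + 4*(-16)^1 + 8 = (2304) + (-64) + (8) = 2248; answer 2248
Step 2: Y1 = 2248; d = 2248; squarings mod 649: 643^1=643, 643^2=36, 643^4=647, 643^8=4, 643^16=16, 643^32=256, 643^64=636, 643^128=169, 643^256=5, 643^512=25, 643^1024=625, 643^2048=576; 643^2248 = 643^8 * 643^64 * 643^128 * 643^2048 = 312 (mod 649); answer 312
Step 3: Y2 = 312; w = -9; T(3) = -2*(34) + 3*(-49) - 2*(-9) = -197; iterating: T(3)=-197, T(4)=594, T(5)=-1847, T(6)=5870, T(7)=-18469, T(8)=58242, T(9)=-183631, T(10)=578926, T(11)=-1825229, T(12)=5754498; answer 5754498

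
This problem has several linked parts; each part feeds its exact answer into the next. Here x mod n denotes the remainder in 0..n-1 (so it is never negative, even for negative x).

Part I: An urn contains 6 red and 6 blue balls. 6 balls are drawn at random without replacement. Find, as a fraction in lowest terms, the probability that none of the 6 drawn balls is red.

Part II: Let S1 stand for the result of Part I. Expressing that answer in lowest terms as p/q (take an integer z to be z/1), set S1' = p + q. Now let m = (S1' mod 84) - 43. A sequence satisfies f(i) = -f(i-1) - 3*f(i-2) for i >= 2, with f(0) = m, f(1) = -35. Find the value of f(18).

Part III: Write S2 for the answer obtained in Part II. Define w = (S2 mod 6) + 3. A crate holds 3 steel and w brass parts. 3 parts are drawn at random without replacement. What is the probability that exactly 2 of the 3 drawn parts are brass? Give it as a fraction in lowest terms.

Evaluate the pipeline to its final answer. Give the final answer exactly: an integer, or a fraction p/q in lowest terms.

Part I: total draws C(12,6) = 924; favorable C(6,6) = 1; P = 1/924; answer 1/924
Part II: S1 = 1/924; threaded value p + q = 925; m = -42; f(2) = -1*(-35) - 3*(-42) = 161; iterating: f(2)=161, f(3)=-56, f(4)=-427, f(5)=595, f(6)=686, f(7)=-2471, f(8)=413, f(9)=7000, f(10)=-8239, f(11)=-12761, f(12)=37478, f(13)=805, f(14)=-113239, f(15)=110824, f(16)=228893, f(17)=-561365, f(18)=-125314; answer -125314
Part III: S2 = -125314; w = 5; total draws C(8,3) = 56; favorable C(5,2)*C(3,1) = 30; P = 15/28; answer 15/28

15/28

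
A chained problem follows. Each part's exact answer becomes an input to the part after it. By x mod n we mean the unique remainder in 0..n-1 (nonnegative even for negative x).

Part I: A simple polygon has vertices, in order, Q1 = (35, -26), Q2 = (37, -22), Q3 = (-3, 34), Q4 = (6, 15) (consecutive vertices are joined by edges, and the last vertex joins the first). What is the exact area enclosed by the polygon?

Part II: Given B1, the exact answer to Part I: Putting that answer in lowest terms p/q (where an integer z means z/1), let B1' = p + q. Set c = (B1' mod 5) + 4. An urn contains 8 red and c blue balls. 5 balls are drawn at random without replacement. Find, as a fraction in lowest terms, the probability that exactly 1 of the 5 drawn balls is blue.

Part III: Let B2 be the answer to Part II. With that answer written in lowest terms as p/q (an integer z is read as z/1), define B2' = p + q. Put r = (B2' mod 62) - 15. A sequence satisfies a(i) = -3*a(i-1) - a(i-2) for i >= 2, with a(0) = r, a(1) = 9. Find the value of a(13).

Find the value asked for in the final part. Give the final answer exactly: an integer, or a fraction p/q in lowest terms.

Part I: cross terms: (35*-22 - 37*-26)=192, (37*34 - -3*-22)=1192, (-3*15 - 6*34)=-249, (6*-26 - 35*15)=-681; twice the area = |454| = 454; area = 227; answer 227
Part II: B1 = 227; threaded value p + q = 228; c = 7; total draws C(15,5) = 3003; favorable C(7,1)*C(8,4) = 490; P = 70/429; answer 70/429
Part III: B2 = 70/429; threaded value p + q = 499; r = -12; a(2) = -3*(9) - 1*(-12) = -15; iterating: a(2)=-15, a(3)=36, a(4)=-93, a(5)=243, a(6)=-636, a(7)=1665, a(8)=-4359, a(9)=11412, a(10)=-29877, a(11)=78219, a(12)=-204780, a(13)=536121; answer 536121

536121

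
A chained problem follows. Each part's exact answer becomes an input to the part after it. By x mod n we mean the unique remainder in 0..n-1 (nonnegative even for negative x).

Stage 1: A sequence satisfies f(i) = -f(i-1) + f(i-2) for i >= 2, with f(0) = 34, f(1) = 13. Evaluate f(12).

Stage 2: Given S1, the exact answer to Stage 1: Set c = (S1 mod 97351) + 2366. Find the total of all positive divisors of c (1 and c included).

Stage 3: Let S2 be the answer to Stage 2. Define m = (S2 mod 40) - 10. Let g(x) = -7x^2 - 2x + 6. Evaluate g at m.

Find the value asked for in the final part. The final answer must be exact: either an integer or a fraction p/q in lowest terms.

-1394

Stage 1: f(2) = -1*(13) + 1*(34) = 21; iterating: f(2)=21, f(3)=-8, f(4)=29, f(5)=-37, f(6)=66, f(7)=-103, f(8)=169, f(9)=-272, f(10)=441, f(11)=-713, f(12)=1154; answer 1154
Stage 2: S1 = 1154; c = 3520; 3520 = 2^6 * 5 * 11; sigma = (1 + 2 + 4 + 8 + 16 + 32 + 64) * (1 + 5) * (1 + 11) = 127 * 6 * 12 = 9144; answer 9144
Stage 3: S2 = 9144; m = 14; -7*(14)^2 - 2*(14)^1 + 6 = (-1372) + (-28) + (6) = -1394; answer -1394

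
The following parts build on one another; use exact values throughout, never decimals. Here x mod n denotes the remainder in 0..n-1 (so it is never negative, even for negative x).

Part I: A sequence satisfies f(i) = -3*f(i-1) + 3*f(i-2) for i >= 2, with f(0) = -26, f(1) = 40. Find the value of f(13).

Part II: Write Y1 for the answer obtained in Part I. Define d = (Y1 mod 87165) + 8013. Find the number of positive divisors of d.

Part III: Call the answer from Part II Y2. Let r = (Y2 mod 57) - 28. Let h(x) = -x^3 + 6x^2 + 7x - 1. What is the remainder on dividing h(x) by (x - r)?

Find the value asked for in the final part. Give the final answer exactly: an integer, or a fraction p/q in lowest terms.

Part I: f(2) = -3*(40) + 3*(-26) = -198; iterating: f(2)=-198, f(3)=714, f(4)=-2736, f(5)=10350, f(6)=-39258, f(7)=148824, f(8)=-564246, f(9)=2139210, f(10)=-8110368, f(11)=30748734, f(12)=-116577306, f(13)=441978120; answer 441978120
Part II: Y1 = 441978120; d = 59583; 59583 = 3 * 19861; number of divisors = (1+1) * (1+1) = 4; answer 4
Part III: Y2 = 4; r = -24; remainder = value at the root: -1*(-24)^3 + 6*(-24)^2 + 7*(-24)^1 - 1 = (13824) + (3456) + (-168) + (-1) = 17111; answer 17111

17111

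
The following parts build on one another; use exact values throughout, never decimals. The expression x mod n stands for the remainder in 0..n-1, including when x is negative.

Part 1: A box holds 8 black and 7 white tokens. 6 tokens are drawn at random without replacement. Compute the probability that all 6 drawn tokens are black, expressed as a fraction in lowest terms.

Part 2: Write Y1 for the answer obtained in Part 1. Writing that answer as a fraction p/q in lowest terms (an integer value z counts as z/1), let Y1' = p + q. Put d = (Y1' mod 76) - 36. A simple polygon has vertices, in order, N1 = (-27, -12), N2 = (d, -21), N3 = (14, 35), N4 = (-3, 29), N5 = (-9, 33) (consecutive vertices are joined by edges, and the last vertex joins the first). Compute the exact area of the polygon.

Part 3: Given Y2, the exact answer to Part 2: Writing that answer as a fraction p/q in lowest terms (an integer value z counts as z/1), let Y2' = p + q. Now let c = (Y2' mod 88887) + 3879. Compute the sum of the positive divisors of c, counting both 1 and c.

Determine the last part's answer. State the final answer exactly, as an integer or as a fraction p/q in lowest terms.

5280

Part 1: total draws C(15,6) = 5005; favorable C(8,6) = 28; P = 4/715; answer 4/715
Part 2: Y1 = 4/715; threaded value p + q = 719; d = -1; cross terms: (-27*-21 - -1*-12)=555, (-1*35 - 14*-21)=259, (14*29 - -3*35)=511, (-3*33 - -9*29)=162, (-9*-12 - -27*33)=999; twice the area = |2486| = 2486; area = 1243; answer 1243
Part 3: Y2 = 1243; threaded value p + q = 1244; c = 5123; 5123 = 47 * 109; sigma = (1 + 47) * (1 + 109) = 48 * 110 = 5280; answer 5280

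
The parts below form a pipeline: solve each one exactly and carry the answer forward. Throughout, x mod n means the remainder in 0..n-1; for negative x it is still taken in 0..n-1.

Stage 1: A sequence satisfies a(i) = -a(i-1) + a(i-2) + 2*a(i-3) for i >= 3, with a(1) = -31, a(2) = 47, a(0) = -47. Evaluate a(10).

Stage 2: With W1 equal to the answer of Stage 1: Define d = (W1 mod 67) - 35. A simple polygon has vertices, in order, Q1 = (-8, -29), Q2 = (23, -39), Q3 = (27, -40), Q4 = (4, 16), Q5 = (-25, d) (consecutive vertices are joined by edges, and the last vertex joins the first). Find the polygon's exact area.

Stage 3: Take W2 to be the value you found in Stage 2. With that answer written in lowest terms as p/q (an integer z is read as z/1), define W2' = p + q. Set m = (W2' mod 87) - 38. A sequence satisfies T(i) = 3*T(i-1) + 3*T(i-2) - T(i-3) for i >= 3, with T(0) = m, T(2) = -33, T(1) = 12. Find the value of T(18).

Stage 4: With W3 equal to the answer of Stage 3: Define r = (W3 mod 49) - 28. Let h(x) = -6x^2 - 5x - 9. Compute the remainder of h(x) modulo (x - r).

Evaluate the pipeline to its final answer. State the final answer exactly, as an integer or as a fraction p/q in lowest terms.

Stage 1: a(3) = -1*(47) + 1*(-31) + 2*(-47) = -172; iterating: a(3)=-172, a(4)=157, a(5)=-235, a(6)=48, a(7)=31, a(8)=-453, a(9)=580, a(10)=-971; answer -971
Stage 2: W1 = -971; d = -1; cross terms: (-8*-39 - 23*-29)=979, (23*-40 - 27*-39)=133, (27*16 - 4*-40)=592, (4*-1 - -25*16)=396, (-25*-29 - -8*-1)=717; twice the area = |2817| = 2817; area = 2817/2; answer 2817/2
Stage 3: W2 = 2817/2; threaded value p + q = 2819; m = -3; T(3) = 3*(-33) + 3*(12) - 1*(-3) = -60; iterating: T(3)=-60, T(4)=-291, T(5)=-1020, T(6)=-3873, T(7)=-14388, T(8)=-53763, T(9)=-200580, T(10)=-748641, T(11)=-2793900, T(12)=-10427043, T(13)=-38914188, T(14)=-145229793, T(15)=-542004900, T(16)=-2022789891, T(17)=-7549154580, T(18)=-28173828513; answer -28173828513
Stage 4: W3 = -28173828513; r = 16; remainder = value at the root: -6*(16)^2 - 5*(16)^1 - 9 = (-1536) + (-80) + (-9) = -1625; answer -1625

-1625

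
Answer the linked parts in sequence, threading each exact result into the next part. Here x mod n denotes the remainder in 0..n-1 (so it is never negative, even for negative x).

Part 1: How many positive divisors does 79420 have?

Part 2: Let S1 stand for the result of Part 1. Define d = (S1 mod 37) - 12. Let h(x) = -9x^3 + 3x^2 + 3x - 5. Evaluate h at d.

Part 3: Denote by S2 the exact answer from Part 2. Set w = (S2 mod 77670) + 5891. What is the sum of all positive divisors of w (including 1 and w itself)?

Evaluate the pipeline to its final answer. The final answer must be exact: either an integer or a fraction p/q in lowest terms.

120960

Part 1: 79420 = 2^2 * 5 * 11 * 19^2; number of divisors = (2+1) * (1+1) * (1+1) * (2+1) = 36; answer 36
Part 2: S1 = 36; d = 24; -9*(24)^3 + 3*(24)^2 + 3*(24)^1 - 5 = (-124416) + (1728) + (72) + (-5) = -122621; answer -122621
Part 3: S2 = -122621; w = 38610; 38610 = 2 * 3^3 * 5 * 11 * 13; sigma = (1 + 2) * (1 + 3 + 9 + 27) * (1 + 5) * (1 + 11) * (1 + 13) = 3 * 40 * 6 * 12 * 14 = 120960; answer 120960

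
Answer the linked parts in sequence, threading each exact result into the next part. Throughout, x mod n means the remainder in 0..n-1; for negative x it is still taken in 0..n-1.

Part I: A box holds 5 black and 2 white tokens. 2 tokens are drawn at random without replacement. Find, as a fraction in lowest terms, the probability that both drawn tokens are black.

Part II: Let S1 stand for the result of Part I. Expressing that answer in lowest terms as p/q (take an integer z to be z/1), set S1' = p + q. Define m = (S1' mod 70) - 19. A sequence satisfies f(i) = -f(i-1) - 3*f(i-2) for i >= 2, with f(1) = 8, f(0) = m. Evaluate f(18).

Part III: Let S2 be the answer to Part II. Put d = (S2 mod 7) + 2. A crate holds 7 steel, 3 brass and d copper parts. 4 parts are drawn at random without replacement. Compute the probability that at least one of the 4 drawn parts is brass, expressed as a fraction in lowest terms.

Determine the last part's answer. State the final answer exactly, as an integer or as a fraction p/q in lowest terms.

Part I: total draws C(7,2) = 21; favorable C(5,2) = 10; P = 10/21; answer 10/21
Part II: S1 = 10/21; threaded value p + q = 31; m = 12; f(2) = -1*(8) - 3*(12) = -44; iterating: f(2)=-44, f(3)=20, f(4)=112, f(5)=-172, f(6)=-164, f(7)=680, f(8)=-188, f(9)=-1852, f(10)=2416, f(11)=3140, f(12)=-10388, f(13)=968, f(14)=30196, f(15)=-33100, f(16)=-57488, f(17)=156788, f(18)=15676; answer 15676
Part III: S2 = 15676; d = 5; total draws C(15,4) = 1365; complement C(12,4) = 495; favorable 1365 - 495 = 870; P = 58/91; answer 58/91

58/91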